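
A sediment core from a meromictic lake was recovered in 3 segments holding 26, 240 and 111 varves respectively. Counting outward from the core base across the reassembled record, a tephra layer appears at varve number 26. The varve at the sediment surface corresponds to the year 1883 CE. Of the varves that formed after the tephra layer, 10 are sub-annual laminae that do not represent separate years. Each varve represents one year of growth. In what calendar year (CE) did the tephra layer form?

Total varves = 26 + 240 + 111 = 377.
377 − 26 = 351 varves lie beyond the tephra layer toward the sediment surface.
Removing the 10 false varves leaves 351 − 10 = 341 true varves beyond the tephra layer.
1883 − 341 = 1542 CE.

1542 CE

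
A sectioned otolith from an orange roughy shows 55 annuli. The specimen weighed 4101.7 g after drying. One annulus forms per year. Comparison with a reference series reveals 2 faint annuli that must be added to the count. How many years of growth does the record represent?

Correcting the raw count gives 55 + 2 = 57 true annuli.
At one annulus per year, that is 57 years.

57 yr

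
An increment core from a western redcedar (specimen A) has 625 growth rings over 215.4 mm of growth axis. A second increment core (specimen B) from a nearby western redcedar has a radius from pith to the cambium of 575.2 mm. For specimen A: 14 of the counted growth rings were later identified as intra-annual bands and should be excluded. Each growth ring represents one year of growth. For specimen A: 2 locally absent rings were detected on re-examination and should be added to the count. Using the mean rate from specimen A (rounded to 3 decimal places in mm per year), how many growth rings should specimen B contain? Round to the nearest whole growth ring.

Specimen A: true growth ring count = 625 − 14 + 2 = 613.
A: Extension rate ≈ 215.4 / 613 = 0.351 mm per year.
For B, 575.2 / 0.351 = 1638.75 years ≈ 1639 growth rings.

1639 growth rings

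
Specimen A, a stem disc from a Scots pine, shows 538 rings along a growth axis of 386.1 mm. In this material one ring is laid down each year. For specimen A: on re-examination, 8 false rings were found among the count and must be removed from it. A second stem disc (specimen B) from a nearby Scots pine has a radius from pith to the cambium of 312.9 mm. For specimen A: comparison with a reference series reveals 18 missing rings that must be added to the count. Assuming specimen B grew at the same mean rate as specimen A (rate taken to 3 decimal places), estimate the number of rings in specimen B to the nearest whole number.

Specimen A: adjusted count: 538 − 8 + 18 = 548 rings.
A: Mean rate = 386.1 mm / 548 years ≈ 0.705 mm/yr.
For B, 312.9 / 0.705 = 443.83 years ≈ 444 rings.

444 rings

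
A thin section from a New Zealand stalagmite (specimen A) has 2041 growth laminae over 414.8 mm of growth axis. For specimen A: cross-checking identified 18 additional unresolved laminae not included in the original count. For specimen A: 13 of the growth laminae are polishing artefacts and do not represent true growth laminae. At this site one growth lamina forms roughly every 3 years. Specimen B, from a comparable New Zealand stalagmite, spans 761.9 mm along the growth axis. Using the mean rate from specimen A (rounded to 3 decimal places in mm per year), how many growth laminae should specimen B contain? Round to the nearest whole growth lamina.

3735 growth laminae

Specimen A: true growth lamina count = 2041 − 13 + 18 = 2046.
Specimen A: 2046 growth laminae at 3 years each span 2046 × 3 = 6138 years.
A: Mean rate = 414.8 mm / 6138 years ≈ 0.068 mm/year.
For B, 761.9 / 0.068 = 11204.41 years; at 3 years per growth lamina that is 11204.41 / 3 ≈ 3735 growth laminae.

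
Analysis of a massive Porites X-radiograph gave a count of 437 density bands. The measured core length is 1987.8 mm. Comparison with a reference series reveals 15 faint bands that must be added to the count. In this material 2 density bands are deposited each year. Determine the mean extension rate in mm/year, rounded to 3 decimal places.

Correcting the raw count gives 437 + 15 = 452 true density bands.
452 density bands at 2 per year is 452 / 2 = 226 years.
Extension rate ≈ 1987.8 / 226 = 8.796 mm/year.

8.796 mm/year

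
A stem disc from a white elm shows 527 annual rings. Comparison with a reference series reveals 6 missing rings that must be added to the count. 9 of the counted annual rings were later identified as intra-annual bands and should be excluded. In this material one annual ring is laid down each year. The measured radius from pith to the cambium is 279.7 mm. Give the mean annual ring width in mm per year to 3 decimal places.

0.534 mm per year

After corrections the count is 527 − 9 + 6 = 524 annual rings.
Extension rate ≈ 279.7 / 524 = 0.534 mm per year.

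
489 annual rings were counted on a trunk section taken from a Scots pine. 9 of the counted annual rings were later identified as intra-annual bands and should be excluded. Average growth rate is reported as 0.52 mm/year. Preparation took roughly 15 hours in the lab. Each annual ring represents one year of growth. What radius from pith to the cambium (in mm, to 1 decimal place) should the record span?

True annual ring count = 489 − 9 = 480.
480 years at 0.52 mm/year gives 0.52 × 480 = 249.6 mm.

249.6 mm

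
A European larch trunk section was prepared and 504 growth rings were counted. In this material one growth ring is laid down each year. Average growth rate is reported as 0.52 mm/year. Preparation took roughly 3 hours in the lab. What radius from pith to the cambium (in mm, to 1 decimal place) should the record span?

262.1 mm

The record spans 504 years at 0.52 mm per year.
Predicted length = 0.52 mm/year × 504 years = 262.1 mm.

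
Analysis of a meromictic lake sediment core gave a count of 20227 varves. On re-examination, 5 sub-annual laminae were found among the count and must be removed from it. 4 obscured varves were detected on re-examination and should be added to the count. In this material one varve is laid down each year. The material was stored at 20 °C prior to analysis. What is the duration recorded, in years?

20226 years

Adjusted count: 20227 − 5 + 4 = 20226 varves.
With a one-to-one varve periodicity this is 20226 years.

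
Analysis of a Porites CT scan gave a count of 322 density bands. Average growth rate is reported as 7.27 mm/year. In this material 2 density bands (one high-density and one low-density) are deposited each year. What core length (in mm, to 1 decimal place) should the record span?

1170.5 mm

With 2 density bands per year, 322 / 2 = 161 years.
161 years at 7.27 mm/year gives 7.27 × 161 = 1170.5 mm.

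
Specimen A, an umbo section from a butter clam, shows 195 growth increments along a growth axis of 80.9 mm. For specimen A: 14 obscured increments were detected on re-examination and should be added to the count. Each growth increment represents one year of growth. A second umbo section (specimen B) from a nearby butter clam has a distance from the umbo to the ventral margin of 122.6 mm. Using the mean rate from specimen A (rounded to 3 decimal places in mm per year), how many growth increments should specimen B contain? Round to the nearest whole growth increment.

317 growth increments

Specimen A: after corrections the count is 195 + 14 = 209 growth increments.
A: Extension rate ≈ 80.9 / 209 = 0.387 mm per year.
B spans 122.6 / 0.387 = 316.80 years ≈ 317 growth increments.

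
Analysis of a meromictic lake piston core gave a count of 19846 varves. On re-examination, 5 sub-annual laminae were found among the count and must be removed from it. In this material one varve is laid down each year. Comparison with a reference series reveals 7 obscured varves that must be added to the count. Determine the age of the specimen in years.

Correcting the raw count gives 19846 − 5 + 7 = 19848 true varves.
One varve per year makes the duration 19848 years.

19848 yr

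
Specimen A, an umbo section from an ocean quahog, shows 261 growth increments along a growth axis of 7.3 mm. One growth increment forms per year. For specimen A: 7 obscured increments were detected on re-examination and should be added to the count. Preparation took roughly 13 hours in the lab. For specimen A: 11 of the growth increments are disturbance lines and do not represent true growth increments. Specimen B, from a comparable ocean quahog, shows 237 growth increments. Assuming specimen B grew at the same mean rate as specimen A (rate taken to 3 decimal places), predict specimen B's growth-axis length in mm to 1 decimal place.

6.6 mm

Specimen A: correcting the raw count gives 261 − 11 + 7 = 257 true growth increments.
A: 7.3 mm over 257 years gives 7.3 / 257 ≈ 0.028 mm/year.
For B, 0.028 mm/year × 237 years = 6.6 mm.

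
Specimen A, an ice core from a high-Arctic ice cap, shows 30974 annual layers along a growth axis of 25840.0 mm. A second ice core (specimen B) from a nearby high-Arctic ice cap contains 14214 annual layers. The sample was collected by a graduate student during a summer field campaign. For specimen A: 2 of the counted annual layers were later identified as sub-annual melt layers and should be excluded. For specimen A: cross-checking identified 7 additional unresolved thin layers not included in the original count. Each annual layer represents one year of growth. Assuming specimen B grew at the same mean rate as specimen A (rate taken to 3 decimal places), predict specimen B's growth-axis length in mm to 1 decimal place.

11854.5 mm

Specimen A: adjusted count: 30974 − 2 + 7 = 30979 annual layers.
A: Mean rate = 25840.0 mm / 30979 years ≈ 0.834 mm/year.
B's length ≈ 0.834 × 14214 = 11854.5 mm.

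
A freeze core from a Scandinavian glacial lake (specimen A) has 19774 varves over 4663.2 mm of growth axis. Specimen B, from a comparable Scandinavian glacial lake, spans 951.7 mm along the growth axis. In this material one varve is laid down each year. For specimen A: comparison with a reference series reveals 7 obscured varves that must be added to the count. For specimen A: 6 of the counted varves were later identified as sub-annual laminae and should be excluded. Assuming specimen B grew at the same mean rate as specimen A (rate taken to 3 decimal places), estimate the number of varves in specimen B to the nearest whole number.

Specimen A: correcting the raw count gives 19774 − 6 + 7 = 19775 true varves.
A: Mean rate = 4663.2 mm / 19775 years ≈ 0.236 mm/yr.
Specimen B: 951.7 mm / 0.236 mm per year = 4032.63 years ≈ 4033 varves.

4033 varves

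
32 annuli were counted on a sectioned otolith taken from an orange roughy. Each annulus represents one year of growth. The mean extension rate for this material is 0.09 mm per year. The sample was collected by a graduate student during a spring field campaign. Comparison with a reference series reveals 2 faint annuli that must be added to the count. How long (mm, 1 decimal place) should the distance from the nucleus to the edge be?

3.1 mm

Adjusted count: 32 + 2 = 34 annuli.
34 years at 0.09 mm/year gives 0.09 × 34 = 3.1 mm.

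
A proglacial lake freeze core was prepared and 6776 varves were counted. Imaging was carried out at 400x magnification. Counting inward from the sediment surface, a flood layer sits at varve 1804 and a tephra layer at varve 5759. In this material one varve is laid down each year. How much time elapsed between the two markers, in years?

The two markers are separated by 5759 − 1804 = 3955 varves.
That is 3955 years at one varve per year.

3955 years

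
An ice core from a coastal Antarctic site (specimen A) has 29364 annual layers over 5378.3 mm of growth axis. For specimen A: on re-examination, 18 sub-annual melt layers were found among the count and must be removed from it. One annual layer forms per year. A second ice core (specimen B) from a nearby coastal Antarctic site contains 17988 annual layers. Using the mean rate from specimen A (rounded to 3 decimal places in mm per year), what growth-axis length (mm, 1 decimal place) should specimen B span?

Specimen A: adjusted count: 29364 − 18 = 29346 annual layers.
A: Extension rate ≈ 5378.3 / 29346 = 0.183 mm/yr.
Length of B = 0.183 × 17988 = 3291.8 mm.

3291.8 mm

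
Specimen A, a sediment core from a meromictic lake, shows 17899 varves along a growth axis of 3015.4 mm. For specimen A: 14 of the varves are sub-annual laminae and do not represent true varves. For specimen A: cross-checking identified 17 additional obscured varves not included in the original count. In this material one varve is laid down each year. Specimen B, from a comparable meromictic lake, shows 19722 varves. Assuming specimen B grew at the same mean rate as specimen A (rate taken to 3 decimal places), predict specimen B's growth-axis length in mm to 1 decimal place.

Specimen A: true varve count = 17899 − 14 + 17 = 17902.
A: Mean rate = 3015.4 mm / 17902 years ≈ 0.168 mm per year.
Length of B = 0.168 × 19722 = 3313.3 mm.

3313.3 mm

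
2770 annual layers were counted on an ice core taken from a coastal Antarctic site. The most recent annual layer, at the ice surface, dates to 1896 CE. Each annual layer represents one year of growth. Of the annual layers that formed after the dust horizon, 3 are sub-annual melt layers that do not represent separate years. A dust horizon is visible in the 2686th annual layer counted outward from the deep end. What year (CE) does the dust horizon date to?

1815 CE

2770 − 2686 = 84 annual layers lie beyond the dust horizon toward the ice surface.
Excluding 3 false annual layers: 84 − 3 = 81.
1896 − 81 = 1815 CE.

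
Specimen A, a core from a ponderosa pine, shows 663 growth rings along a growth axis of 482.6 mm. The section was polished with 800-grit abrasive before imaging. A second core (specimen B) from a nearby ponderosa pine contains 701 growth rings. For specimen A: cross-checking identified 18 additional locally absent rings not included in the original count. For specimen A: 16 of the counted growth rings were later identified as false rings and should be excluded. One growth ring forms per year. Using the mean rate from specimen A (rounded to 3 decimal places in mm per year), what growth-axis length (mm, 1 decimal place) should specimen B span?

508.9 mm

Specimen A: correcting the raw count gives 663 − 16 + 18 = 665 true growth rings.
A: Mean rate = 482.6 mm / 665 years ≈ 0.726 mm per year.
Length of B = 0.726 × 701 = 508.9 mm.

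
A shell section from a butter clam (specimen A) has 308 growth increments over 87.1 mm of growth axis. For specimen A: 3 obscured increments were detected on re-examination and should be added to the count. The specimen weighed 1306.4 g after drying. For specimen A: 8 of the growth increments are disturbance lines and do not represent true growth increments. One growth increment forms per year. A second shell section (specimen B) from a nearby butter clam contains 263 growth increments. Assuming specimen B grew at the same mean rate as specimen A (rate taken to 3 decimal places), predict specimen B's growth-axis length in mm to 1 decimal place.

Specimen A: correcting the raw count gives 308 − 8 + 3 = 303 true growth increments.
A: Extension rate ≈ 87.1 / 303 = 0.287 mm/year.
B's length ≈ 0.287 × 263 = 75.5 mm.

75.5 mm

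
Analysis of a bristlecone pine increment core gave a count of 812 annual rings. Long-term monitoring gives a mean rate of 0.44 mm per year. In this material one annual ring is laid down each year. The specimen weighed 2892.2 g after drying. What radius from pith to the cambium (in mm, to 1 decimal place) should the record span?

The record spans 812 years at 0.44 mm per year.
812 years at 0.44 mm/year gives 0.44 × 812 = 357.3 mm.

357.3 mm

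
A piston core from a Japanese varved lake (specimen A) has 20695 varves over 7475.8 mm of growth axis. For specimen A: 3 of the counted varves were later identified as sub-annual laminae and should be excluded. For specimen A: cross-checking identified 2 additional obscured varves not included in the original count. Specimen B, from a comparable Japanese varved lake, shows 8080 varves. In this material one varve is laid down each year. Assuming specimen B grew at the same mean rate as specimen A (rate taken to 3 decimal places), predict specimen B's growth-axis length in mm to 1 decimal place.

2916.9 mm

Specimen A: adjusted count: 20695 − 3 + 2 = 20694 varves.
A: 7475.8 mm over 20694 years gives 7475.8 / 20694 ≈ 0.361 mm per year.
For B, 0.361 mm/year × 8080 years = 2916.9 mm.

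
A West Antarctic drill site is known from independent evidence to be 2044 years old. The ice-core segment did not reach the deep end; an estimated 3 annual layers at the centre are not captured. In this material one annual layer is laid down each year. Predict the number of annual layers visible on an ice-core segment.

One annual layer per year gives 2044 annual layers over 2044 years.
Subtracting the 3 annual layers not captured gives 2044 − 3 = 2041 annual layers in the record.

2041 annual layers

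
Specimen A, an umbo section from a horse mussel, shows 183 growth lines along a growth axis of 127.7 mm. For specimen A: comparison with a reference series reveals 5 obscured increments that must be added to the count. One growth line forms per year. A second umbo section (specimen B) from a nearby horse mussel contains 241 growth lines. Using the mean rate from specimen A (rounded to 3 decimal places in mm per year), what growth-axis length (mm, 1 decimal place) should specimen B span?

Specimen A: correcting the raw count gives 183 + 5 = 188 true growth lines.
A: Extension rate ≈ 127.7 / 188 = 0.679 mm/yr.
B's length ≈ 0.679 × 241 = 163.6 mm.

163.6 mm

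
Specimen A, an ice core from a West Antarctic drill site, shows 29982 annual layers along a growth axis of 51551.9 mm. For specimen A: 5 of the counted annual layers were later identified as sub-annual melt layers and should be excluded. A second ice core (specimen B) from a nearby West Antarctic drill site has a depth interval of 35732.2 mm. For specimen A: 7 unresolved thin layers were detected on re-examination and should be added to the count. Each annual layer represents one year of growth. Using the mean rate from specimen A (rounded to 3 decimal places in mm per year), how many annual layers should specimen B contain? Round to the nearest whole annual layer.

Specimen A: adjusted count: 29982 − 5 + 7 = 29984 annual layers.
A: Extension rate ≈ 51551.9 / 29984 = 1.719 mm/yr.
For B, 35732.2 / 1.719 = 20786.62 years ≈ 20787 annual layers.

20787 annual layers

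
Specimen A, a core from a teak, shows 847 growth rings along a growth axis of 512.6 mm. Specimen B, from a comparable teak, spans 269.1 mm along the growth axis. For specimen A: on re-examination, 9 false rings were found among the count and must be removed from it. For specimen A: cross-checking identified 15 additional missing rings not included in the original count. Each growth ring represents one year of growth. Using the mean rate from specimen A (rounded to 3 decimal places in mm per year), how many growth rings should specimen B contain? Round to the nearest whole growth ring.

448 growth rings

Specimen A: true growth ring count = 847 − 9 + 15 = 853.
A: Mean rate = 512.6 mm / 853 years ≈ 0.601 mm per year.
Specimen B: 269.1 mm / 0.601 mm per year = 447.75 years ≈ 448 growth rings.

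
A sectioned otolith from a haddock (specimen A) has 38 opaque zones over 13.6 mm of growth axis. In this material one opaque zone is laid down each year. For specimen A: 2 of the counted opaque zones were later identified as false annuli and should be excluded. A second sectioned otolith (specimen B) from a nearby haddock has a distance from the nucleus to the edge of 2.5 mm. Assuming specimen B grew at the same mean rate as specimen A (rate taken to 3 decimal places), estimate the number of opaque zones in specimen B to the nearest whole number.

7 opaque zones

Specimen A: after corrections the count is 38 − 2 = 36 opaque zones.
A: 13.6 mm over 36 years gives 13.6 / 36 ≈ 0.378 mm per year.
For B, 2.5 / 0.378 = 6.61 years ≈ 7 opaque zones.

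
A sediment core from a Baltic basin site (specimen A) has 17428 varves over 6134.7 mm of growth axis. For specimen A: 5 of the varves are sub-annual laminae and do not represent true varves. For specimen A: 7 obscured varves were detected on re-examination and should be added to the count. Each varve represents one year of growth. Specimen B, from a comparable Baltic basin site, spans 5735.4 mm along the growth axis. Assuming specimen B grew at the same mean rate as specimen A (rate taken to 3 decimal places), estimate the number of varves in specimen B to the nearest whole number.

16294 varves

Specimen A: true varve count = 17428 − 5 + 7 = 17430.
A: Mean rate = 6134.7 mm / 17430 years ≈ 0.352 mm/yr.
Specimen B: 5735.4 mm / 0.352 mm per year = 16293.75 years ≈ 16294 varves.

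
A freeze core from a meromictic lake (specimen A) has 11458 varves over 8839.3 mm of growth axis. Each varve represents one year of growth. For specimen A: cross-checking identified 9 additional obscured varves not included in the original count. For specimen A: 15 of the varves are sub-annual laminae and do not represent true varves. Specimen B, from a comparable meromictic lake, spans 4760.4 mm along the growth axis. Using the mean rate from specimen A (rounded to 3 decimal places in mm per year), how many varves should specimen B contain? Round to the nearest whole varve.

Specimen A: adjusted count: 11458 − 15 + 9 = 11452 varves.
A: 8839.3 mm over 11452 years gives 8839.3 / 11452 ≈ 0.772 mm/year.
For B, 4760.4 / 0.772 = 6166.32 years ≈ 6166 varves.

6166 varves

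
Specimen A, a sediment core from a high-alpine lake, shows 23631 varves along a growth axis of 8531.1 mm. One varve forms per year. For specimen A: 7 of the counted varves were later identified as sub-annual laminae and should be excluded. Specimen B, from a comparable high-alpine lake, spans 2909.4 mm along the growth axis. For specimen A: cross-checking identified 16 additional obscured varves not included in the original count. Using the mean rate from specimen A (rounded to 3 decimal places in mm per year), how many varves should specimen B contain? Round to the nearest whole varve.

8059 varves

Specimen A: adjusted count: 23631 − 7 + 16 = 23640 varves.
A: Extension rate ≈ 8531.1 / 23640 = 0.361 mm/yr.
For B, 2909.4 / 0.361 = 8059.28 years ≈ 8059 varves.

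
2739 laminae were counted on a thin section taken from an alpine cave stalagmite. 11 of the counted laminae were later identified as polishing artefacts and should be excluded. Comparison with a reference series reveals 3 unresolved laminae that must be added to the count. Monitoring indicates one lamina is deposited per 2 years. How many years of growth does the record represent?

Correcting the raw count gives 2739 − 11 + 3 = 2731 true laminae.
At 2 years per lamina, 2731 × 2 = 5462 years.

5462 years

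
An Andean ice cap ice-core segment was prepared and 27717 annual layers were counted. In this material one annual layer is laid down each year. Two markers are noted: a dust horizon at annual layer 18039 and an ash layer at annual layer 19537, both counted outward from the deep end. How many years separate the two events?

Separation: 19537 − 18039 = 1498 annual layers.
That is 1498 years at one annual layer per year.

1498 years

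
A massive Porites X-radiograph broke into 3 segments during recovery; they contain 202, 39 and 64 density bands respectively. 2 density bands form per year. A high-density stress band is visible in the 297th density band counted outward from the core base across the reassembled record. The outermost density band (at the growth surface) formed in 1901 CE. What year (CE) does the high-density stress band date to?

1897 CE

Total density bands = 202 + 39 + 64 = 305.
Between density band 297 and the growth surface there are 305 − 297 = 8 density bands.
8 density bands at 2 per year is 8 / 2 = 4 years.
Counting back 4 years from 1901 CE places the high-density stress band in 1901 − 4 = 1897 CE.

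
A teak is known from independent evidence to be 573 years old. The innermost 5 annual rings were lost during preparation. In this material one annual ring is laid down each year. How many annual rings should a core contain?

One annual ring per year gives 573 annual rings over 573 years.
Subtracting the 5 annual rings not captured gives 573 − 5 = 568 annual rings in the record.

568 annual rings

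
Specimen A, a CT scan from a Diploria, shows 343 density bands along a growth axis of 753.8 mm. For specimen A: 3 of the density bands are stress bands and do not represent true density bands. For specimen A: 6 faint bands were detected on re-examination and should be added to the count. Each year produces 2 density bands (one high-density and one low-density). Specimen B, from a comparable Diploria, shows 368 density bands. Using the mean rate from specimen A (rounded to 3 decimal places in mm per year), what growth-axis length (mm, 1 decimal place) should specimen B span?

801.7 mm

Specimen A: correcting the raw count gives 343 − 3 + 6 = 346 true density bands.
Specimen A: dividing by 2 density bands per year: 346 / 2 = 173 years.
A: Extension rate ≈ 753.8 / 173 = 4.357 mm/yr.
Specimen B: dividing by 2 density bands per year: 368 / 2 = 184 years. B's length ≈ 4.357 × 184 = 801.7 mm.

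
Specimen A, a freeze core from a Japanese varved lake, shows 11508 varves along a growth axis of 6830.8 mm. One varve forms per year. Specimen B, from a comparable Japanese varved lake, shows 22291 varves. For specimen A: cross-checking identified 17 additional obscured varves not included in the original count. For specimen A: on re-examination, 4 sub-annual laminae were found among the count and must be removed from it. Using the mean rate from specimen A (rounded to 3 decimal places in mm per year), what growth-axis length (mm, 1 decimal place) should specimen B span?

13218.6 mm

Specimen A: true varve count = 11508 − 4 + 17 = 11521.
A: Mean rate = 6830.8 mm / 11521 years ≈ 0.593 mm per year.
Length of B = 0.593 × 22291 = 13218.6 mm.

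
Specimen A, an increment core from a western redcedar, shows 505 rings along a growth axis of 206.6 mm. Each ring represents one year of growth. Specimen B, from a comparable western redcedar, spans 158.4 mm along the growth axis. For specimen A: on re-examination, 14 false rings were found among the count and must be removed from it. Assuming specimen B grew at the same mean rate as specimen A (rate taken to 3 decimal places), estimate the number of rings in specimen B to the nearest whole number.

Specimen A: after corrections the count is 505 − 14 = 491 rings.
A: Extension rate ≈ 206.6 / 491 = 0.421 mm/year.
B spans 158.4 / 0.421 = 376.25 years ≈ 376 rings.

376 rings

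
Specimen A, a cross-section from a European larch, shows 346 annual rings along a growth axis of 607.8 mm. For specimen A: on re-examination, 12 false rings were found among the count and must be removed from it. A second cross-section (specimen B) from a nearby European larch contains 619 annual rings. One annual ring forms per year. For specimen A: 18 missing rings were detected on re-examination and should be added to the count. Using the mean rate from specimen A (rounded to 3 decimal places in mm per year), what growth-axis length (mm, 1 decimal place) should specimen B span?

1069.0 mm

Specimen A: true annual ring count = 346 − 12 + 18 = 352.
A: 607.8 mm over 352 years gives 607.8 / 352 ≈ 1.727 mm/year.
For B, 1.727 mm/year × 619 years = 1069.0 mm.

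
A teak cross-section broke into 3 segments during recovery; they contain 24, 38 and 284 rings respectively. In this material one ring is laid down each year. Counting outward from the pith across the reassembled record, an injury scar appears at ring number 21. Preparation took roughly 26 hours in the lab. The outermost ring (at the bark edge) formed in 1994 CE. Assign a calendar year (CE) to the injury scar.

Total rings = 24 + 38 + 284 = 346.
Between ring 21 and the bark edge there are 346 − 21 = 325 rings.
The ring at the bark edge is 1994 CE, so the injury scar dates to 1994 − 325 = 1669 CE.

1669 CE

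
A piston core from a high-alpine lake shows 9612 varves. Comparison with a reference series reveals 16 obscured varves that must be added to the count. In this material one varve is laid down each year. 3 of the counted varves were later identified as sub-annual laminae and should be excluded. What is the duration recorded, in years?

9625 years

Adjusted count: 9612 − 3 + 16 = 9625 varves.
One varve per year makes the duration 9625 years.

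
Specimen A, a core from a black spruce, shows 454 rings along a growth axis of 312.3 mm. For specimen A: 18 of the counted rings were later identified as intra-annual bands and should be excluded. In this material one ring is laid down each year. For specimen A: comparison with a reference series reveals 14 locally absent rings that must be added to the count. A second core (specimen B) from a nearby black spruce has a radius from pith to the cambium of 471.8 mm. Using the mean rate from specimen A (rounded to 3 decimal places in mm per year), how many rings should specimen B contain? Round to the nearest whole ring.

680 rings

Specimen A: adjusted count: 454 − 18 + 14 = 450 rings.
A: Mean rate = 312.3 mm / 450 years ≈ 0.694 mm per year.
B spans 471.8 / 0.694 = 679.83 years ≈ 680 rings.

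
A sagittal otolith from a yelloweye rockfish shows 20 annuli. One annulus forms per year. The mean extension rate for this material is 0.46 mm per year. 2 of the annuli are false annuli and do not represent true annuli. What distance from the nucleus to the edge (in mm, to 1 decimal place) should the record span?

8.3 mm

Correcting the raw count gives 20 − 2 = 18 true annuli.
Length ≈ 0.46 × 18 = 8.3 mm.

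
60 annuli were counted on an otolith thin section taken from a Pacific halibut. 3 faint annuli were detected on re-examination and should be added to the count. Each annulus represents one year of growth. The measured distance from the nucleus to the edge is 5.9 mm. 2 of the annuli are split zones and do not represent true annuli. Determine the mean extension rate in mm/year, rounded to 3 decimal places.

0.097 mm/year

Adjusted count: 60 − 2 + 3 = 61 annuli.
Extension rate ≈ 5.9 / 61 = 0.097 mm/year.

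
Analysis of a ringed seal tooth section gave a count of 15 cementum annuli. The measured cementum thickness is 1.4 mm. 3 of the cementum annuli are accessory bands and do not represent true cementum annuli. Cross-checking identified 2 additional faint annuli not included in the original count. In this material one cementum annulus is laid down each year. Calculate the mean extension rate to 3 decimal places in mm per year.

Adjusted count: 15 − 3 + 2 = 14 cementum annuli.
Extension rate ≈ 1.4 / 14 = 0.100 mm per year.

0.100 mm per year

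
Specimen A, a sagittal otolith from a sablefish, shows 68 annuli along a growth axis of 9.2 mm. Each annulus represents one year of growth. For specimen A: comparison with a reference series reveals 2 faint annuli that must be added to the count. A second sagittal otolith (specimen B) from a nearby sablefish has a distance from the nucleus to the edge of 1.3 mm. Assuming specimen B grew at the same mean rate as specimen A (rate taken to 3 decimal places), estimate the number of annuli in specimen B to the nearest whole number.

Specimen A: adjusted count: 68 + 2 = 70 annuli.
A: Extension rate ≈ 9.2 / 70 = 0.131 mm per year.
B spans 1.3 / 0.131 = 9.92 years ≈ 10 annuli.

10 annuli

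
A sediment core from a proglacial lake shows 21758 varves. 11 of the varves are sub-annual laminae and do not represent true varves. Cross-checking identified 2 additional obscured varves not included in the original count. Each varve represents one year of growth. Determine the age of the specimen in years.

Correcting the raw count gives 21758 − 11 + 2 = 21749 true varves.
One varve per year makes the duration 21749 years.

21749 yr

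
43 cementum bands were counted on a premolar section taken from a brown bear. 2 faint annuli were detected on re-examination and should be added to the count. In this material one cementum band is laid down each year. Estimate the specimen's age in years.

True cementum band count = 43 + 2 = 45.
One cementum band per year makes the duration 45 years.

45 yr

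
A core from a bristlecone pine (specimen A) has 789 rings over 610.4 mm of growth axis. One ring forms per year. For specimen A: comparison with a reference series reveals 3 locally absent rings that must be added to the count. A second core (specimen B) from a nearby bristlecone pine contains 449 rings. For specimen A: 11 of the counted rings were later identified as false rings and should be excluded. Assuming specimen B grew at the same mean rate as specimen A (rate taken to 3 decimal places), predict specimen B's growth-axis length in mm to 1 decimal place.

351.1 mm

Specimen A: correcting the raw count gives 789 − 11 + 3 = 781 true rings.
A: 610.4 mm over 781 years gives 610.4 / 781 ≈ 0.782 mm/yr.
Length of B = 0.782 × 449 = 351.1 mm.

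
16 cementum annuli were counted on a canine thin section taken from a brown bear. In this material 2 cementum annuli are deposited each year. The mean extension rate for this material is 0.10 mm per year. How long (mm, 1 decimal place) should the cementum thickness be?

0.8 mm

Dividing by 2 cementum annuli per year: 16 / 2 = 8 years.
Predicted length = 0.10 mm/year × 8 years = 0.8 mm.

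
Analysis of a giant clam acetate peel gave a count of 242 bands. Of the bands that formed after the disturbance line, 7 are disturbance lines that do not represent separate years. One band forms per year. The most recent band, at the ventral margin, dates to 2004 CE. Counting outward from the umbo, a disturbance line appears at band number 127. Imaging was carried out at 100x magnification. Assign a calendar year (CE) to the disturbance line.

Between band 127 and the ventral margin there are 242 − 127 = 115 bands.
Excluding 7 false bands: 115 − 7 = 108.
The band at the ventral margin is 2004 CE, so the disturbance line dates to 2004 − 108 = 1896 CE.

1896 CE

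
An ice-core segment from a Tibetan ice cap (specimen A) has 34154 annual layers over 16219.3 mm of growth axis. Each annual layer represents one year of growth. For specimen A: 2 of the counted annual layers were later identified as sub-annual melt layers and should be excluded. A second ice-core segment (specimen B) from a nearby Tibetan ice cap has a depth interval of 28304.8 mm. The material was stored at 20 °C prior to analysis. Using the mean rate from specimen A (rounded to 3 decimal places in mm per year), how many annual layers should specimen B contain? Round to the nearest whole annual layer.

Specimen A: adjusted count: 34154 − 2 = 34152 annual layers.
A: Mean rate = 16219.3 mm / 34152 years ≈ 0.475 mm/yr.
B spans 28304.8 / 0.475 = 59589.05 years ≈ 59589 annual layers.

59589 annual layers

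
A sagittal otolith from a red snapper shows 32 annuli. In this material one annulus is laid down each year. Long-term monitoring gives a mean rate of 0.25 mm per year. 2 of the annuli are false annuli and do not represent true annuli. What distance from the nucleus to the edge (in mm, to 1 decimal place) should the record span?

7.5 mm

True annulus count = 32 − 2 = 30.
30 years at 0.25 mm/year gives 0.25 × 30 = 7.5 mm.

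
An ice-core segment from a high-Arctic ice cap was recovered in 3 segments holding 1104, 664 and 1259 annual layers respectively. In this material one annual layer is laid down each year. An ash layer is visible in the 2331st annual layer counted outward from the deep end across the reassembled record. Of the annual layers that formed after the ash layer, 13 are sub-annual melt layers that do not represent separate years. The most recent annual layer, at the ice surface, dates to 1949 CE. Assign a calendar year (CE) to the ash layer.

1266 CE

Total annual layers = 1104 + 664 + 1259 = 3027.
3027 − 2331 = 696 annual layers lie beyond the ash layer toward the ice surface.
Excluding 13 false annual layers: 696 − 13 = 683.
1949 − 683 = 1266 CE.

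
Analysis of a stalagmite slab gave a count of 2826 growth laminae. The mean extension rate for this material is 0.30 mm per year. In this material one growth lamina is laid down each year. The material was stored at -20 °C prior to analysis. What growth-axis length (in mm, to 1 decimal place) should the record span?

847.8 mm

The record spans 2826 years at 0.30 mm per year.
2826 years at 0.30 mm/year gives 0.30 × 2826 = 847.8 mm.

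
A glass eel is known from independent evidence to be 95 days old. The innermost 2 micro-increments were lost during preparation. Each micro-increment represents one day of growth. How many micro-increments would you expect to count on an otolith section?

93 micro-increments

Expected micro-increments over 95 days: 95.
Subtracting the 2 micro-increments not captured gives 95 − 2 = 93 micro-increments in the record.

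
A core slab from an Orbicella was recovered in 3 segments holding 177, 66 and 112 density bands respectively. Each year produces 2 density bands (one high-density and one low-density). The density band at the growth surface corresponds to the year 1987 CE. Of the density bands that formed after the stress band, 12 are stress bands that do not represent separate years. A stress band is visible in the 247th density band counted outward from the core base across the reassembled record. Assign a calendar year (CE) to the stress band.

1939 CE

Total density bands = 177 + 66 + 112 = 355.
Between density band 247 and the growth surface there are 355 − 247 = 108 density bands.
108 − 12 false = 96 true density bands after the stress band.
With 2 density bands per year, 96 / 2 = 48 years.
The density band at the growth surface is 1987 CE, so the stress band dates to 1987 − 48 = 1939 CE.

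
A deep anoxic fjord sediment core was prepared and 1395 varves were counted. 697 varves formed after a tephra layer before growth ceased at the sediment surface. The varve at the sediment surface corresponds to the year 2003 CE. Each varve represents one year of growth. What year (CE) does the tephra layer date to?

697 varves post-date the tephra layer.
The varve at the sediment surface is 2003 CE, so the tephra layer dates to 2003 − 697 = 1306 CE.

1306 CE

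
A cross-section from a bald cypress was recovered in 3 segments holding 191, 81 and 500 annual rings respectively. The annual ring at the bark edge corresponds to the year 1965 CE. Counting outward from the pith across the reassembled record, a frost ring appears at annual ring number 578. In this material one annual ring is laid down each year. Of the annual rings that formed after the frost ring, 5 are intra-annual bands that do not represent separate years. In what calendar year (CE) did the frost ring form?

Total annual rings = 191 + 81 + 500 = 772.
772 − 578 = 194 annual rings lie beyond the frost ring toward the bark edge.
Excluding 5 false annual rings: 194 − 5 = 189.
1965 − 189 = 1776 CE.

1776 CE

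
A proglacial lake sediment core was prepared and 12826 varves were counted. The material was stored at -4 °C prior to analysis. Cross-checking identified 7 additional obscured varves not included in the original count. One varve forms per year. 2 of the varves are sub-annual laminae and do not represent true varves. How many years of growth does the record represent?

12831 years

After corrections the count is 12826 − 2 + 7 = 12831 varves.
One varve per year makes the duration 12831 years.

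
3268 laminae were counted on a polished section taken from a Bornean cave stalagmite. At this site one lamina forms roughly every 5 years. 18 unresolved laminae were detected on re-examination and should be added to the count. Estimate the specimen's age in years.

True lamina count = 3268 + 18 = 3286.
At 5 years per lamina, 3286 × 5 = 16430 years.

16430 yr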